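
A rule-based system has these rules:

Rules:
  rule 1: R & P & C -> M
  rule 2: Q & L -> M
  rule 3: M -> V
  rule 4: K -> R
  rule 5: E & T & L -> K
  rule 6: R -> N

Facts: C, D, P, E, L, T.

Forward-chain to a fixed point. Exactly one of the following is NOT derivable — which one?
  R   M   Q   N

Q

Round 1 fires rule 5, giving K.
Round 2 fires rule 4, giving R.
Round 3 fires rule 1, rule 6, giving M, N.
Round 4 fires rule 3, giving V.
Derived: N (round 3), M (round 3), R (round 2). Q never appears in any round.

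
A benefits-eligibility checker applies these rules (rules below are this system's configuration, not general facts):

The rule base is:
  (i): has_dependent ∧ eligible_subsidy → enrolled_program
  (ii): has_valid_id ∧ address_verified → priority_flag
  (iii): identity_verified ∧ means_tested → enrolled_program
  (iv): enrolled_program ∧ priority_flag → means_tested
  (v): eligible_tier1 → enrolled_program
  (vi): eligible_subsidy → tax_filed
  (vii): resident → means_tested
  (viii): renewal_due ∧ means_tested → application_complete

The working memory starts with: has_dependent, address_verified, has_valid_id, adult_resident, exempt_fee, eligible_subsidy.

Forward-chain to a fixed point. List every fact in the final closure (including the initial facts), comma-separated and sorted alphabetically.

address_verified, adult_resident, eligible_subsidy, enrolled_program, exempt_fee, has_dependent, has_valid_id, means_tested, priority_flag, tax_filed

Round 1 fires (i), (ii), (vi), giving enrolled_program, priority_flag, tax_filed.
Round 2 fires (iv), giving means_tested.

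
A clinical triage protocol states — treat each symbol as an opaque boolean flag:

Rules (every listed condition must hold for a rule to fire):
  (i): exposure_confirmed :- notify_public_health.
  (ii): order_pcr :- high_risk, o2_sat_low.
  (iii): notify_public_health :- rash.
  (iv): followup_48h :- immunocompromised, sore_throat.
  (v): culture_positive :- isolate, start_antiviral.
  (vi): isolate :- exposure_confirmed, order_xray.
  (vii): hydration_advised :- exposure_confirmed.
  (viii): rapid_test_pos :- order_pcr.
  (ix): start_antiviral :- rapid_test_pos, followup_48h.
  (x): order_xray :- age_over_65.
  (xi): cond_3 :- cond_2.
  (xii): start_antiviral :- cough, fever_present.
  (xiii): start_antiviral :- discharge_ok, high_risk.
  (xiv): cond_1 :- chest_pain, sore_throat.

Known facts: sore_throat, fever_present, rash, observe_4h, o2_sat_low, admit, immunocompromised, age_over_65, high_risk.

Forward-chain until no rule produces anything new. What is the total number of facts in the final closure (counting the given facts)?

19

Round 1: (ii) [order_pcr :- high_risk, o2_sat_low.]; (iii) [notify_public_health :- rash.]; (iv) [followup_48h :- immunocompromised, sore_throat.]; (x) [order_xray :- age_over_65.]. Adds order_pcr, notify_public_health, followup_48h, order_xray.
Round 2: (i) [exposure_confirmed :- notify_public_health.]; (viii) [rapid_test_pos :- order_pcr.]. Adds exposure_confirmed, rapid_test_pos.
Round 3: (vi) [isolate :- exposure_confirmed, order_xray.]; (vii) [hydration_advised :- exposure_confirmed.]; (ix) [start_antiviral :- rapid_test_pos, followup_48h.]. Adds isolate, hydration_advised, start_antiviral.
Round 4: (v) [culture_positive :- isolate, start_antiviral.]. Adds culture_positive.
Closure: {admit, age_over_65, culture_positive, exposure_confirmed, fever_present, followup_48h, high_risk, hydration_advised, immunocompromised, isolate, notify_public_health, o2_sat_low, observe_4h, order_pcr, order_xray, rapid_test_pos, rash, sore_throat, start_antiviral} — 19 facts.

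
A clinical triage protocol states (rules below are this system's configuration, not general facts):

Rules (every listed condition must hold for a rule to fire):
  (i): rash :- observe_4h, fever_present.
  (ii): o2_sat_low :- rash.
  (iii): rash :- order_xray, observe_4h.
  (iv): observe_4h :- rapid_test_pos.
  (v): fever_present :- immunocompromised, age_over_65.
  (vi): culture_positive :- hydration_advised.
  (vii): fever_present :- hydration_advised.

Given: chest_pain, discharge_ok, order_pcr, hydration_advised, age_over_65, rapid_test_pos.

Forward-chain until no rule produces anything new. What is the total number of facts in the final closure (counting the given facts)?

11

[1] (iv) [observe_4h :- rapid_test_pos.]; (vi) [culture_positive :- hydration_advised.]; (vii) [fever_present :- hydration_advised.]. ⇒ new: observe_4h, culture_positive, fever_present.
[2] (i) [rash :- observe_4h, fever_present.]. ⇒ new: rash.
[3] (ii) [o2_sat_low :- rash.]. ⇒ new: o2_sat_low.
Closure: {age_over_65, chest_pain, culture_positive, discharge_ok, fever_present, hydration_advised, o2_sat_low, observe_4h, order_pcr, rapid_test_pos, rash} — 11 facts.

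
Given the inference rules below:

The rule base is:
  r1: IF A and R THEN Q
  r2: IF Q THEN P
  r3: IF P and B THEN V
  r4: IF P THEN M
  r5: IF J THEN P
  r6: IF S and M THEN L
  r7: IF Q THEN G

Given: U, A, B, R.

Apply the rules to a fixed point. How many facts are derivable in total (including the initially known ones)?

9

Round 1 fires r1, giving Q.
Round 2 fires r2, r7, giving P, G.
Round 3 fires r3, r4, giving V, M.
Closure: {A, B, G, M, P, Q, R, U, V} — 9 facts.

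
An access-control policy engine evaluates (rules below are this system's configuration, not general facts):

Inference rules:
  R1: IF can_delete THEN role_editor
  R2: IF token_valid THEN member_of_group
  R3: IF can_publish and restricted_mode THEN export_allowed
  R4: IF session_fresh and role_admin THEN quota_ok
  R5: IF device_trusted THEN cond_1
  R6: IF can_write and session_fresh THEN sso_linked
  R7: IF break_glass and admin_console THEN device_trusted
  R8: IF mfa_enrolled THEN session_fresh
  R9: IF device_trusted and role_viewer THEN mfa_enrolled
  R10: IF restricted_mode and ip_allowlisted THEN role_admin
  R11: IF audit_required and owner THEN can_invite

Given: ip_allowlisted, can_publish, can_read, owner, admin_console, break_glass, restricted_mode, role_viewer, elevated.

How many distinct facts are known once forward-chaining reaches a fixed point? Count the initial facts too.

16

Round 1: R3 [IF can_publish and restricted_mode THEN export_allowed]; R7 [IF break_glass and admin_console THEN device_trusted]; R10 [IF restricted_mode and ip_allowlisted THEN role_admin]. Adds export_allowed, device_trusted, role_admin.
Round 2: R5 [IF device_trusted THEN cond_1]; R9 [IF device_trusted and role_viewer THEN mfa_enrolled]. Adds cond_1, mfa_enrolled.
Round 3: R8 [IF mfa_enrolled THEN session_fresh]. Adds session_fresh.
Round 4: R4 [IF session_fresh and role_admin THEN quota_ok]. Adds quota_ok.
Closure: {admin_console, break_glass, can_publish, can_read, cond_1, device_trusted, elevated, export_allowed, ip_allowlisted, mfa_enrolled, owner, quota_ok, restricted_mode, role_admin, role_viewer, session_fresh} — 16 facts.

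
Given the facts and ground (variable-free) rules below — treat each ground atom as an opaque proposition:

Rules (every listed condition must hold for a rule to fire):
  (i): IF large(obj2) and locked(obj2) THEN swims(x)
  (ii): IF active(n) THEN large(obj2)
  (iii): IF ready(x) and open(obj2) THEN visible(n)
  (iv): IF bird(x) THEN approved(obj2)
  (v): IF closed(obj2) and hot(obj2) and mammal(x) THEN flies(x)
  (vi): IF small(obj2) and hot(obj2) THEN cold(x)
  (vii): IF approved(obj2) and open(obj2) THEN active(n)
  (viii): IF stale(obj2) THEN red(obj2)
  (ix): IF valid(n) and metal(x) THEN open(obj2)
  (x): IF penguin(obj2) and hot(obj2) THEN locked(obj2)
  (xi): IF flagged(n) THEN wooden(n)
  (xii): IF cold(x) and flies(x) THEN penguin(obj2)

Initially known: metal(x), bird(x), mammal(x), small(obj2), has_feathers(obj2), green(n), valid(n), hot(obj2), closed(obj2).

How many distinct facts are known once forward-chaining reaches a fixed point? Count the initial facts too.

18

Round 1 fires (iv), (v), (vi), (ix), giving approved(obj2), flies(x), cold(x), open(obj2).
Round 2 fires (vii), (xii), giving active(n), penguin(obj2).
Round 3 fires (ii), (x), giving large(obj2), locked(obj2).
Round 4 fires (i), giving swims(x).
Closure: {active(n), approved(obj2), bird(x), closed(obj2), cold(x), flies(x), green(n), has_feathers(obj2), hot(obj2), large(obj2), locked(obj2), mammal(x), metal(x), open(obj2), penguin(obj2), small(obj2), swims(x), valid(n)} — 18 facts.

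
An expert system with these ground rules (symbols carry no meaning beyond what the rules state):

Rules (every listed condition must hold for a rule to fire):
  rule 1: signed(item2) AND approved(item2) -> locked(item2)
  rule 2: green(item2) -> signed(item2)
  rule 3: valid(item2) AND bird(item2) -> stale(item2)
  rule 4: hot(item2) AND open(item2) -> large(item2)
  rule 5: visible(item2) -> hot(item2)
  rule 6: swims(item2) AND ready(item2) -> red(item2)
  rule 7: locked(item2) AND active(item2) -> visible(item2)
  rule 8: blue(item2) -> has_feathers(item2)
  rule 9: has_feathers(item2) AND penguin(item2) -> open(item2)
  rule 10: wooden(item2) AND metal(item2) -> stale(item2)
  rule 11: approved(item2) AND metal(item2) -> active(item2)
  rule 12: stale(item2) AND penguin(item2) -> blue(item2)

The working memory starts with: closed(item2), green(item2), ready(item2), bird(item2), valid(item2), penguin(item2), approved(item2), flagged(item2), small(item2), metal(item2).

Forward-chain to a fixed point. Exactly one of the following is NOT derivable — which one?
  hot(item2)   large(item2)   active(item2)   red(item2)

red(item2)

Round 1: rule 2 [green(item2) -> signed(item2)]; rule 3 [valid(item2) AND bird(item2) -> stale(item2)]; rule 11 [approved(item2) AND metal(item2) -> active(item2)]. New: signed(item2), stale(item2), active(item2).
Round 2: rule 1 [signed(item2) AND approved(item2) -> locked(item2)]; rule 12 [stale(item2) AND penguin(item2) -> blue(item2)]. New: locked(item2), blue(item2).
Round 3: rule 7 [locked(item2) AND active(item2) -> visible(item2)]; rule 8 [blue(item2) -> has_feathers(item2)]. New: visible(item2), has_feathers(item2).
Round 4: rule 5 [visible(item2) -> hot(item2)]; rule 9 [has_feathers(item2) AND penguin(item2) -> open(item2)]. New: hot(item2), open(item2).
Round 5: rule 4 [hot(item2) AND open(item2) -> large(item2)]. New: large(item2).
Derived: large(item2) (round 5), active(item2) (round 1), hot(item2) (round 4). red(item2) never appears in any round.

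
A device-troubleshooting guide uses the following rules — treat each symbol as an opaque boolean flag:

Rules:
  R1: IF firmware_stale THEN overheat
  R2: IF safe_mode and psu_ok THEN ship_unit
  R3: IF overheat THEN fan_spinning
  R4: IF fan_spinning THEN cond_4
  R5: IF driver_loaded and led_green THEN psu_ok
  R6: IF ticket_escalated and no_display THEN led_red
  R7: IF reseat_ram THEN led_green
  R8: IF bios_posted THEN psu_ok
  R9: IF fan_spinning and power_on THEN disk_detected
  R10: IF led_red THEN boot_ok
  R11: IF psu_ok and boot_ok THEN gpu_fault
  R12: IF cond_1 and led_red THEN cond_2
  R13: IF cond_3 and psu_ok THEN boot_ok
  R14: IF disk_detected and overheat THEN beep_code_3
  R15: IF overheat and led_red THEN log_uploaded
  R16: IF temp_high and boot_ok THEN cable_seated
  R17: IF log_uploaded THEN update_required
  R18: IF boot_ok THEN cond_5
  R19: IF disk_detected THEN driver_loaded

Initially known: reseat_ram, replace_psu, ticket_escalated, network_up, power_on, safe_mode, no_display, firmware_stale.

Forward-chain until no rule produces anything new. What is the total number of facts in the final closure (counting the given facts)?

23

Round 1 — R1, R6, R7, derive overheat, led_red, led_green.
Round 2 — R3, R10, R15, derive fan_spinning, boot_ok, log_uploaded.
Round 3 — R4, R9, R17, R18, derive cond_4, disk_detected, update_required, cond_5.
Round 4 — R14, R19, derive beep_code_3, driver_loaded.
Round 5 — R5, derive psu_ok.
Round 6 — R2, R11, derive ship_unit, gpu_fault.
Closure: {beep_code_3, boot_ok, cond_4, cond_5, disk_detected, driver_loaded, fan_spinning, firmware_stale, gpu_fault, led_green, led_red, log_uploaded, network_up, no_display, overheat, power_on, psu_ok, replace_psu, reseat_ram, safe_mode, ship_unit, ticket_escalated, update_required} — 23 facts.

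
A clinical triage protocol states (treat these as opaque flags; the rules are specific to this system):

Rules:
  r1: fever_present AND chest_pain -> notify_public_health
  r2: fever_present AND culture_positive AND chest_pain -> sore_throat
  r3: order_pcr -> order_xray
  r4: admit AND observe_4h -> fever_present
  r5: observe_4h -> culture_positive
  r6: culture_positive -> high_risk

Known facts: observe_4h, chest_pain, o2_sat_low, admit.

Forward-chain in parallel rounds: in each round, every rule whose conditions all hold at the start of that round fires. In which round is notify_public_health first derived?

2

[1] r4 [admit AND observe_4h -> fever_present]; r5 [observe_4h -> culture_positive]. ⇒ new: fever_present, culture_positive.
[2] r1 [fever_present AND chest_pain -> notify_public_health]; r2 [fever_present AND culture_positive AND chest_pain -> sore_throat]; r6 [culture_positive -> high_risk]. ⇒ new: notify_public_health, sore_throat, high_risk.
notify_public_health first appears in round 2.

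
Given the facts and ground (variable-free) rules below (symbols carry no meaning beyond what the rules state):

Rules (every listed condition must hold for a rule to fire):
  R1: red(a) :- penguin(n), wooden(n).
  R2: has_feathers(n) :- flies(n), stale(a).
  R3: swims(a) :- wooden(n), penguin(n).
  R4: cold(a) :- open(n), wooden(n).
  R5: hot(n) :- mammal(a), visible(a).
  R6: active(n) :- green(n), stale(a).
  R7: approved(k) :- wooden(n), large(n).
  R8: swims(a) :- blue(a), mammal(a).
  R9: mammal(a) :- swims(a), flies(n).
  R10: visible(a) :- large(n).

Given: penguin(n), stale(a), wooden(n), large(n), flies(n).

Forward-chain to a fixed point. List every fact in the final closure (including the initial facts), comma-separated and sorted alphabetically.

approved(k), flies(n), has_feathers(n), hot(n), large(n), mammal(a), penguin(n), red(a), stale(a), swims(a), visible(a), wooden(n)

Round 1 — R1, R2, R3, R7, R10, derive red(a), has_feathers(n), swims(a), approved(k), visible(a).
Round 2 — R9, derive mammal(a).
Round 3 — R5, derive hot(n).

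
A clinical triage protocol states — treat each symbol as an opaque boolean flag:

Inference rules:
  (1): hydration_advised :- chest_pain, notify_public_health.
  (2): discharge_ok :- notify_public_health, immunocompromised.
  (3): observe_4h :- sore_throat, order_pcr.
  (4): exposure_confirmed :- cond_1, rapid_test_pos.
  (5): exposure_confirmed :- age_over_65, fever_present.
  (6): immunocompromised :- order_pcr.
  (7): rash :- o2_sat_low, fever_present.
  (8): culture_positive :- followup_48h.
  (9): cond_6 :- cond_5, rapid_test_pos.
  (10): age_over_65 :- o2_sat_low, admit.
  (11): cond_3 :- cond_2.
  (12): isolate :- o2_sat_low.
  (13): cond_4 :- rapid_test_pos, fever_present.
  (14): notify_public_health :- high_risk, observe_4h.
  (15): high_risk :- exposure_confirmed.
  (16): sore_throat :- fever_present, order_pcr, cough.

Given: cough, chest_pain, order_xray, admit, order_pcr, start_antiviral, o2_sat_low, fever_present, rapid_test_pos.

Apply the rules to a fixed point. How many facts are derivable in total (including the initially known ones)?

21

[1] (6) [immunocompromised :- order_pcr.]; (7) [rash :- o2_sat_low, fever_present.]; (10) [age_over_65 :- o2_sat_low, admit.]; (12) [isolate :- o2_sat_low.]; (13) [cond_4 :- rapid_test_pos, fever_present.]; (16) [sore_throat :- fever_present, order_pcr, cough.]. ⇒ new: immunocompromised, rash, age_over_65, isolate, cond_4, sore_throat.
[2] (3) [observe_4h :- sore_throat, order_pcr.]; (5) [exposure_confirmed :- age_over_65, fever_present.]. ⇒ new: observe_4h, exposure_confirmed.
[3] (15) [high_risk :- exposure_confirmed.]. ⇒ new: high_risk.
[4] (14) [notify_public_health :- high_risk, observe_4h.]. ⇒ new: notify_public_health.
[5] (1) [hydration_advised :- chest_pain, notify_public_health.]; (2) [discharge_ok :- notify_public_health, immunocompromised.]. ⇒ new: hydration_advised, discharge_ok.
Closure: {admit, age_over_65, chest_pain, cond_4, cough, discharge_ok, exposure_confirmed, fever_present, high_risk, hydration_advised, immunocompromised, isolate, notify_public_health, o2_sat_low, observe_4h, order_pcr, order_xray, rapid_test_pos, rash, sore_throat, start_antiviral} — 21 facts.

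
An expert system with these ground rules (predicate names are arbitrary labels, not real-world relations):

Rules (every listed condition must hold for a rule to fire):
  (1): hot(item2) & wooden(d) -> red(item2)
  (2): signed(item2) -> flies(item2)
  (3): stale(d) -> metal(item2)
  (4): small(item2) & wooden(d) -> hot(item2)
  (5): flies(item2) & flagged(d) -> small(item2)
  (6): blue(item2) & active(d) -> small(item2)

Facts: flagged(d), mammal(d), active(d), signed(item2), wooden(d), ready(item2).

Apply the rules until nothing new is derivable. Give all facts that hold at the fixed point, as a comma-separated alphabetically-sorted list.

Round 1 — (2), derive flies(item2).
Round 2 — (5), derive small(item2).
Round 3 — (4), derive hot(item2).
Round 4 — (1), derive red(item2).

active(d), flagged(d), flies(item2), hot(item2), mammal(d), ready(item2), red(item2), signed(item2), small(item2), wooden(d)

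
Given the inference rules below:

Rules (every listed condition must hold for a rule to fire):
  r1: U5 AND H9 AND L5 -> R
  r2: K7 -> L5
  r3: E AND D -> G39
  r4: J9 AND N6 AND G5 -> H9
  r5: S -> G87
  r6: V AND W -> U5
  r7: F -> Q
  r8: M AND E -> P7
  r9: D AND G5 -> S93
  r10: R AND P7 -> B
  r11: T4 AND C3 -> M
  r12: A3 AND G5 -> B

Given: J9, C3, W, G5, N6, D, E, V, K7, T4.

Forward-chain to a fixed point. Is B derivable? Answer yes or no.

yes

Round 1: r2 [K7 -> L5]; r3 [E AND D -> G39]; r4 [J9 AND N6 AND G5 -> H9]; r6 [V AND W -> U5]; r9 [D AND G5 -> S93]; r11 [T4 AND C3 -> M]. Adds L5, G39, H9, U5, S93, M.
Round 2: r1 [U5 AND H9 AND L5 -> R]; r8 [M AND E -> P7]. Adds R, P7.
Round 3: r10 [R AND P7 -> B]. Adds B.
B appears in round 3, so it is derivable.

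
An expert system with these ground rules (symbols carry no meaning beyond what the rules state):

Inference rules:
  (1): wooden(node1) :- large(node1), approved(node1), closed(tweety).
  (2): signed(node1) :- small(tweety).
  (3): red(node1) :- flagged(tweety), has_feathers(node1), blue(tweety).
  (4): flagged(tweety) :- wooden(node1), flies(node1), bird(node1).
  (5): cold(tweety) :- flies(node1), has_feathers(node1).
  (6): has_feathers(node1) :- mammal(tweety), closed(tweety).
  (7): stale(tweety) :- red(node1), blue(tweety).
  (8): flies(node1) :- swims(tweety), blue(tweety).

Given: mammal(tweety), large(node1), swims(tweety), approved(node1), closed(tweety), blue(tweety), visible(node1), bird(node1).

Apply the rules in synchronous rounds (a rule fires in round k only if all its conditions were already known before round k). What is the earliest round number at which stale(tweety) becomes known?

4

Round 1: (1) [wooden(node1) :- large(node1), approved(node1), closed(tweety).]; (6) [has_feathers(node1) :- mammal(tweety), closed(tweety).]; (8) [flies(node1) :- swims(tweety), blue(tweety).]. New: wooden(node1), has_feathers(node1), flies(node1).
Round 2: (4) [flagged(tweety) :- wooden(node1), flies(node1), bird(node1).]; (5) [cold(tweety) :- flies(node1), has_feathers(node1).]. New: flagged(tweety), cold(tweety).
Round 3: (3) [red(node1) :- flagged(tweety), has_feathers(node1), blue(tweety).]. New: red(node1).
Round 4: (7) [stale(tweety) :- red(node1), blue(tweety).]. New: stale(tweety).
stale(tweety) first appears in round 4.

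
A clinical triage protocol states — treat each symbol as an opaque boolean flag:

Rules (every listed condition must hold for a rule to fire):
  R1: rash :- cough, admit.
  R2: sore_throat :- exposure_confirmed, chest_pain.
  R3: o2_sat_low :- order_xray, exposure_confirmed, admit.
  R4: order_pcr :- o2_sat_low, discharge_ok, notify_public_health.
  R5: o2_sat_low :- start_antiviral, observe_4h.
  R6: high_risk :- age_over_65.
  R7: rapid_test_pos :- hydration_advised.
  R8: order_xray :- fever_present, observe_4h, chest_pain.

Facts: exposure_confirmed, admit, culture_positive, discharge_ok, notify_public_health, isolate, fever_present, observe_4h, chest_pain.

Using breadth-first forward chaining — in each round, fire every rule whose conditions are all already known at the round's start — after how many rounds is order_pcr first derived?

Round 1: R2 [sore_throat :- exposure_confirmed, chest_pain.]; R8 [order_xray :- fever_present, observe_4h, chest_pain.]. New: sore_throat, order_xray.
Round 2: R3 [o2_sat_low :- order_xray, exposure_confirmed, admit.]. New: o2_sat_low.
Round 3: R4 [order_pcr :- o2_sat_low, discharge_ok, notify_public_health.]. New: order_pcr.
order_pcr first appears in round 3.

3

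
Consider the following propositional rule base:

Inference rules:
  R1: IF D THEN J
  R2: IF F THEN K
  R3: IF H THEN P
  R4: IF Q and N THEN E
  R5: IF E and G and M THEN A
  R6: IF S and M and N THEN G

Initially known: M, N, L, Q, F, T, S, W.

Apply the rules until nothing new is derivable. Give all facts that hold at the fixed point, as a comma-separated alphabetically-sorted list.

Round 1: R2 [IF F THEN K]; R4 [IF Q and N THEN E]; R6 [IF S and M and N THEN G]. Adds K, E, G.
Round 2: R5 [IF E and G and M THEN A]. Adds A.

A, E, F, G, K, L, M, N, Q, S, T, W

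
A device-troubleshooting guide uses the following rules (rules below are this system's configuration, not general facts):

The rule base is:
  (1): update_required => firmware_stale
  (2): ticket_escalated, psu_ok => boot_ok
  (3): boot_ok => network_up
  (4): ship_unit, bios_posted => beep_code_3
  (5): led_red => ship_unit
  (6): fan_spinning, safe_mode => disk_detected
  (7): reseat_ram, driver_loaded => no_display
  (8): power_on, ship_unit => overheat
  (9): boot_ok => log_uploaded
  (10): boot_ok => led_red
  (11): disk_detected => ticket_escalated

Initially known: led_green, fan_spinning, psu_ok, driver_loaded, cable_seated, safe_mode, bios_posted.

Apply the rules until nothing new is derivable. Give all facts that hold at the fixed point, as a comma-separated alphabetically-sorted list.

beep_code_3, bios_posted, boot_ok, cable_seated, disk_detected, driver_loaded, fan_spinning, led_green, led_red, log_uploaded, network_up, psu_ok, safe_mode, ship_unit, ticket_escalated

Round 1 fires (6), giving disk_detected.
Round 2 fires (11), giving ticket_escalated.
Round 3 fires (2), giving boot_ok.
Round 4 fires (3), (9), (10), giving network_up, log_uploaded, led_red.
Round 5 fires (5), giving ship_unit.
Round 6 fires (4), giving beep_code_3.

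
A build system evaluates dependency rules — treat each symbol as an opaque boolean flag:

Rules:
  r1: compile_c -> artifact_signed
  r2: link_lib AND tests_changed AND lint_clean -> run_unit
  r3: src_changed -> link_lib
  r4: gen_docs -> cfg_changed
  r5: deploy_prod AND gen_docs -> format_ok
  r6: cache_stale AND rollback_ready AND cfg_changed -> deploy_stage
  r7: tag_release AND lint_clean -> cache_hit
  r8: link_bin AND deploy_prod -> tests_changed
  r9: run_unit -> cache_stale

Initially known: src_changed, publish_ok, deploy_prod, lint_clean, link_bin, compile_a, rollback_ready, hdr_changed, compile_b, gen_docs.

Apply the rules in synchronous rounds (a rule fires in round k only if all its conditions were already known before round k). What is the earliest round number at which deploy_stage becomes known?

Round 1: r3 [src_changed -> link_lib]; r4 [gen_docs -> cfg_changed]; r5 [deploy_prod AND gen_docs -> format_ok]; r8 [link_bin AND deploy_prod -> tests_changed]. New: link_lib, cfg_changed, format_ok, tests_changed.
Round 2: r2 [link_lib AND tests_changed AND lint_clean -> run_unit]. New: run_unit.
Round 3: r9 [run_unit -> cache_stale]. New: cache_stale.
Round 4: r6 [cache_stale AND rollback_ready AND cfg_changed -> deploy_stage]. New: deploy_stage.
deploy_stage first appears in round 4.

4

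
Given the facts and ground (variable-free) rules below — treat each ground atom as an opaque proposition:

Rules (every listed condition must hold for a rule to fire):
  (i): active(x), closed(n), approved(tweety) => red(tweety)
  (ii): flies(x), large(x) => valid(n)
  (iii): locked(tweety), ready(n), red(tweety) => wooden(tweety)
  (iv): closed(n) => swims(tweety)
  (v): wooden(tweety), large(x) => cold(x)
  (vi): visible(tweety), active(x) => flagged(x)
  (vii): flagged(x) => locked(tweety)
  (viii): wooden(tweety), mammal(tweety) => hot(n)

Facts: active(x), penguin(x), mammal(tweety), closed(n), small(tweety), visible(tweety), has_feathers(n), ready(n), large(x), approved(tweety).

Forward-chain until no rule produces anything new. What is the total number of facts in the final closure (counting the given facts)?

Round 1 fires (i), (iv), (vi), giving red(tweety), swims(tweety), flagged(x).
Round 2 fires (vii), giving locked(tweety).
Round 3 fires (iii), giving wooden(tweety).
Round 4 fires (v), (viii), giving cold(x), hot(n).
Closure: {active(x), approved(tweety), closed(n), cold(x), flagged(x), has_feathers(n), hot(n), large(x), locked(tweety), mammal(tweety), penguin(x), ready(n), red(tweety), small(tweety), swims(tweety), visible(tweety), wooden(tweety)} — 17 facts.

17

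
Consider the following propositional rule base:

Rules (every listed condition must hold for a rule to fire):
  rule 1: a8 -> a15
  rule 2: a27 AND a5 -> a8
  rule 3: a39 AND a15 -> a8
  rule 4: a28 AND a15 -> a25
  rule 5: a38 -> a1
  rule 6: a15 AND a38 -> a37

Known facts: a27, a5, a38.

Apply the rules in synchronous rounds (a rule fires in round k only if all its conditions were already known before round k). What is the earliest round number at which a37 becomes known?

3

Round 1 fires rule 2, rule 5, giving a8, a1.
Round 2 fires rule 1, giving a15.
Round 3 fires rule 6, giving a37.
a37 first appears in round 3.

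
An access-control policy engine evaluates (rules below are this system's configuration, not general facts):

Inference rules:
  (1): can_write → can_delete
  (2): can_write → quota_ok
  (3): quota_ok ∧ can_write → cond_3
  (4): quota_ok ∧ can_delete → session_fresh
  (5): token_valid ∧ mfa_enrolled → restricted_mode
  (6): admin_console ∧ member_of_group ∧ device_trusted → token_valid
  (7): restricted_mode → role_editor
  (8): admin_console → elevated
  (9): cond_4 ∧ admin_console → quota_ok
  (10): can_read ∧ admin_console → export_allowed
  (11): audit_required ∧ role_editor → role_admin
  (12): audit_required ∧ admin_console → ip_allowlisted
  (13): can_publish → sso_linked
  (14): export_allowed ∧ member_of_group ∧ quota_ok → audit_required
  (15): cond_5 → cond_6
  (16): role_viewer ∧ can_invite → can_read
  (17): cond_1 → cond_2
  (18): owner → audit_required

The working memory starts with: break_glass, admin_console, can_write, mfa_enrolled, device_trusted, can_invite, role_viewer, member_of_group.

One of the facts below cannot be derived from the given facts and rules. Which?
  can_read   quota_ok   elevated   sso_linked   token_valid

[1] (1) [can_write → can_delete]; (2) [can_write → quota_ok]; (6) [admin_console ∧ member_of_group ∧ device_trusted → token_valid]; (8) [admin_console → elevated]; (16) [role_viewer ∧ can_invite → can_read]. ⇒ new: can_delete, quota_ok, token_valid, elevated, can_read.
[2] (3) [quota_ok ∧ can_write → cond_3]; (4) [quota_ok ∧ can_delete → session_fresh]; (5) [token_valid ∧ mfa_enrolled → restricted_mode]; (10) [can_read ∧ admin_console → export_allowed]. ⇒ new: cond_3, session_fresh, restricted_mode, export_allowed.
[3] (7) [restricted_mode → role_editor]; (14) [export_allowed ∧ member_of_group ∧ quota_ok → audit_required]. ⇒ new: role_editor, audit_required.
[4] (11) [audit_required ∧ role_editor → role_admin]; (12) [audit_required ∧ admin_console → ip_allowlisted]. ⇒ new: role_admin, ip_allowlisted.
Derived: can_read (round 1), elevated (round 1), token_valid (round 1), quota_ok (round 1). sso_linked never appears in any round.

sso_linked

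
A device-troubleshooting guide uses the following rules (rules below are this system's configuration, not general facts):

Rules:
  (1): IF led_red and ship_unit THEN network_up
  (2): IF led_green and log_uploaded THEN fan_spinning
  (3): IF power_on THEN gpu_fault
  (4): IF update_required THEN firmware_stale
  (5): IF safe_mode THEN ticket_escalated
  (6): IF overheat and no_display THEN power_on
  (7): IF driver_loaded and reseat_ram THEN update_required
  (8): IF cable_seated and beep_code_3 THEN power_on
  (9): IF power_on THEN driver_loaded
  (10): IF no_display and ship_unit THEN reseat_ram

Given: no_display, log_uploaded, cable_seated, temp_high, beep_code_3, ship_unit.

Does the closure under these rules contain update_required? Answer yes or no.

Round 1 fires (8), (10), giving power_on, reseat_ram.
Round 2 fires (3), (9), giving gpu_fault, driver_loaded.
Round 3 fires (7), giving update_required.
Round 4 fires (4), giving firmware_stale.
update_required appears in round 3, so it is derivable.

yes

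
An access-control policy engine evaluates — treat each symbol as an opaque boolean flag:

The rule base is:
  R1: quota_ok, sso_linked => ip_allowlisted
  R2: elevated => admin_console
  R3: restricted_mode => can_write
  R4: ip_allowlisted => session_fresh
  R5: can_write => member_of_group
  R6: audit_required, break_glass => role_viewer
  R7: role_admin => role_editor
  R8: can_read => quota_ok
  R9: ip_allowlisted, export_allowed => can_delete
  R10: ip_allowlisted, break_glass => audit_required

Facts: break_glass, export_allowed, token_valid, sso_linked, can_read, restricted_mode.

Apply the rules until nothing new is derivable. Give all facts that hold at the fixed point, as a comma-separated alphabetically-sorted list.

audit_required, break_glass, can_delete, can_read, can_write, export_allowed, ip_allowlisted, member_of_group, quota_ok, restricted_mode, role_viewer, session_fresh, sso_linked, token_valid

Round 1 — R3, R8, derive can_write, quota_ok.
Round 2 — R1, R5, derive ip_allowlisted, member_of_group.
Round 3 — R4, R9, R10, derive session_fresh, can_delete, audit_required.
Round 4 — R6, derive role_viewer.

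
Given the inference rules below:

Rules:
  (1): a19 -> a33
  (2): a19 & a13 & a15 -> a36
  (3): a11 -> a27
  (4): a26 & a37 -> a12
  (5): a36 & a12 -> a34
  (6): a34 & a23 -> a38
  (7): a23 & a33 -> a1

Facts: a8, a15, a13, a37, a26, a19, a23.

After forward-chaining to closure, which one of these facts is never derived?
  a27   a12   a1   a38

a27

Round 1: (1) [a19 -> a33]; (2) [a19 & a13 & a15 -> a36]; (4) [a26 & a37 -> a12]. Adds a33, a36, a12.
Round 2: (5) [a36 & a12 -> a34]; (7) [a23 & a33 -> a1]. Adds a34, a1.
Round 3: (6) [a34 & a23 -> a38]. Adds a38.
Derived: a1 (round 2), a38 (round 3), a12 (round 1). a27 never appears in any round.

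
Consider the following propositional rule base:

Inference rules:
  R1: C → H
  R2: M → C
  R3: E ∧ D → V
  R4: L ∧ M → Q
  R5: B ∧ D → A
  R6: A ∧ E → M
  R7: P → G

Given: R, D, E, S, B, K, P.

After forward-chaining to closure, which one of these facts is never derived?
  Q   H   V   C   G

[1] R3 [E ∧ D → V]; R5 [B ∧ D → A]; R7 [P → G]. ⇒ new: V, A, G.
[2] R6 [A ∧ E → M]. ⇒ new: M.
[3] R2 [M → C]. ⇒ new: C.
[4] R1 [C → H]. ⇒ new: H.
Derived: V (round 1), H (round 4), C (round 3), G (round 1). Q never appears in any round.

Q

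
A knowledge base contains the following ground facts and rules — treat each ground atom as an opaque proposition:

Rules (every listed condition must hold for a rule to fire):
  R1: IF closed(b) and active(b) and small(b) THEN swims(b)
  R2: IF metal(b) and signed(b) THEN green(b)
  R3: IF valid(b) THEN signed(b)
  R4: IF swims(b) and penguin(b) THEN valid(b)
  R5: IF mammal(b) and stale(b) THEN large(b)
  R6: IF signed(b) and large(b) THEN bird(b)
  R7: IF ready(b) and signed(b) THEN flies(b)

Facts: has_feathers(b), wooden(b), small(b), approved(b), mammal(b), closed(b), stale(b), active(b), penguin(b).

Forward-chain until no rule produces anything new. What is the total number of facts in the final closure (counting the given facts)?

14

Round 1: R1 [IF closed(b) and active(b) and small(b) THEN swims(b)]; R5 [IF mammal(b) and stale(b) THEN large(b)]. New: swims(b), large(b).
Round 2: R4 [IF swims(b) and penguin(b) THEN valid(b)]. New: valid(b).
Round 3: R3 [IF valid(b) THEN signed(b)]. New: signed(b).
Round 4: R6 [IF signed(b) and large(b) THEN bird(b)]. New: bird(b).
Closure: {active(b), approved(b), bird(b), closed(b), has_feathers(b), large(b), mammal(b), penguin(b), signed(b), small(b), stale(b), swims(b), valid(b), wooden(b)} — 14 facts.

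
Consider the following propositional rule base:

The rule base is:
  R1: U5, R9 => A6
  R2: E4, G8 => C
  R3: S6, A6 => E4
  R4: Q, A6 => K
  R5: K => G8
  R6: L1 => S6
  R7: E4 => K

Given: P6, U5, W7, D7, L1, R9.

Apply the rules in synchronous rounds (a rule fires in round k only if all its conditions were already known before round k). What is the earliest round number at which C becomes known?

Round 1 fires R1, R6, giving A6, S6.
Round 2 fires R3, giving E4.
Round 3 fires R7, giving K.
Round 4 fires R5, giving G8.
Round 5 fires R2, giving C.
C first appears in round 5.

5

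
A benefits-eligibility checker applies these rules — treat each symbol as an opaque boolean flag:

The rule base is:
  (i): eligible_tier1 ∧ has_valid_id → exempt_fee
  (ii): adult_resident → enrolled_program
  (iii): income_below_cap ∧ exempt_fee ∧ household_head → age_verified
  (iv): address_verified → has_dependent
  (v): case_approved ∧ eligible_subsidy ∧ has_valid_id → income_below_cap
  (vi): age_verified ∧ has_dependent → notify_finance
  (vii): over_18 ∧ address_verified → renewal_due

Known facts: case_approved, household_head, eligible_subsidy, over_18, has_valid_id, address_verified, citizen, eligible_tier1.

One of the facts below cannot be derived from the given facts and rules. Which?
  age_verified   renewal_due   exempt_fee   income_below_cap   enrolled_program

enrolled_program

Round 1: (i) [eligible_tier1 ∧ has_valid_id → exempt_fee]; (iv) [address_verified → has_dependent]; (v) [case_approved ∧ eligible_subsidy ∧ has_valid_id → income_below_cap]; (vii) [over_18 ∧ address_verified → renewal_due]. New: exempt_fee, has_dependent, income_below_cap, renewal_due.
Round 2: (iii) [income_below_cap ∧ exempt_fee ∧ household_head → age_verified]. New: age_verified.
Round 3: (vi) [age_verified ∧ has_dependent → notify_finance]. New: notify_finance.
Derived: exempt_fee (round 1), renewal_due (round 1), age_verified (round 2), income_below_cap (round 1). enrolled_program never appears in any round.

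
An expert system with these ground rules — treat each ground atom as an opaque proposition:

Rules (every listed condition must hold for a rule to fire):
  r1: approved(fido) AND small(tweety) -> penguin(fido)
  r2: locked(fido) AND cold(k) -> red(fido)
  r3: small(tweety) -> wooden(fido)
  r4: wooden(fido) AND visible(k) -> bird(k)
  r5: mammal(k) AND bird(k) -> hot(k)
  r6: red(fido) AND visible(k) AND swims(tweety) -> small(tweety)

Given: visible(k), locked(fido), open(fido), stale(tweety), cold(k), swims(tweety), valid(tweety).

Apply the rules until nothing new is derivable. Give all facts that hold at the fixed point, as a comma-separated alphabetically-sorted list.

Round 1 — r2, derive red(fido).
Round 2 — r6, derive small(tweety).
Round 3 — r3, derive wooden(fido).
Round 4 — r4, derive bird(k).

bird(k), cold(k), locked(fido), open(fido), red(fido), small(tweety), stale(tweety), swims(tweety), valid(tweety), visible(k), wooden(fido)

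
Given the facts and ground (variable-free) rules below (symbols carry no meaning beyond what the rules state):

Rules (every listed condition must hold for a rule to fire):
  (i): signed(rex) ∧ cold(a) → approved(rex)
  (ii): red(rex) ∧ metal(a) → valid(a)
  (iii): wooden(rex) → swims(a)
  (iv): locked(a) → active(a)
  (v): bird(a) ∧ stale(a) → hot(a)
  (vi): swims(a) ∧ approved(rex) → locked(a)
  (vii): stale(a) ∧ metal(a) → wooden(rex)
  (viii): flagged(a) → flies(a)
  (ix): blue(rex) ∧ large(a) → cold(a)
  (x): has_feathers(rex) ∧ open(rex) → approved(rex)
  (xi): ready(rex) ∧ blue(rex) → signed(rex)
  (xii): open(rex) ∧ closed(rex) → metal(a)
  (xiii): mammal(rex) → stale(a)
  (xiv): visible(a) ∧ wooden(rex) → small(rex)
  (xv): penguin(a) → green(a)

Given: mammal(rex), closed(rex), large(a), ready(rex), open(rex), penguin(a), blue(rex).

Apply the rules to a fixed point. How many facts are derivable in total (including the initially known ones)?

[1] (ix) [blue(rex) ∧ large(a) → cold(a)]; (xi) [ready(rex) ∧ blue(rex) → signed(rex)]; (xii) [open(rex) ∧ closed(rex) → metal(a)]; (xiii) [mammal(rex) → stale(a)]; (xv) [penguin(a) → green(a)]. ⇒ new: cold(a), signed(rex), metal(a), stale(a), green(a).
[2] (i) [signed(rex) ∧ cold(a) → approved(rex)]; (vii) [stale(a) ∧ metal(a) → wooden(rex)]. ⇒ new: approved(rex), wooden(rex).
[3] (iii) [wooden(rex) → swims(a)]. ⇒ new: swims(a).
[4] (vi) [swims(a) ∧ approved(rex) → locked(a)]. ⇒ new: locked(a).
[5] (iv) [locked(a) → active(a)]. ⇒ new: active(a).
Closure: {active(a), approved(rex), blue(rex), closed(rex), cold(a), green(a), large(a), locked(a), mammal(rex), metal(a), open(rex), penguin(a), ready(rex), signed(rex), stale(a), swims(a), wooden(rex)} — 17 facts.

17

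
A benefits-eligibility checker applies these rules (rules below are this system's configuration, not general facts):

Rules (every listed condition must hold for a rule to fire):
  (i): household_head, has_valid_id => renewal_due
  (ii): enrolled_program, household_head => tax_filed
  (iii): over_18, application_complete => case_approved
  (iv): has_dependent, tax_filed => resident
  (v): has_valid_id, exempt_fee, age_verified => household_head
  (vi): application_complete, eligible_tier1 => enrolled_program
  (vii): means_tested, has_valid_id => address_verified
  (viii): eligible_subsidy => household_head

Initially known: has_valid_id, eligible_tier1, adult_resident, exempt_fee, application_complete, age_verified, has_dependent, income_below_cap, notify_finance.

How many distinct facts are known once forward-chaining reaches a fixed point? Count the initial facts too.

Round 1: (v) [has_valid_id, exempt_fee, age_verified => household_head]; (vi) [application_complete, eligible_tier1 => enrolled_program]. Adds household_head, enrolled_program.
Round 2: (i) [household_head, has_valid_id => renewal_due]; (ii) [enrolled_program, household_head => tax_filed]. Adds renewal_due, tax_filed.
Round 3: (iv) [has_dependent, tax_filed => resident]. Adds resident.
Closure: {adult_resident, age_verified, application_complete, eligible_tier1, enrolled_program, exempt_fee, has_dependent, has_valid_id, household_head, income_below_cap, notify_finance, renewal_due, resident, tax_filed} — 14 facts.

14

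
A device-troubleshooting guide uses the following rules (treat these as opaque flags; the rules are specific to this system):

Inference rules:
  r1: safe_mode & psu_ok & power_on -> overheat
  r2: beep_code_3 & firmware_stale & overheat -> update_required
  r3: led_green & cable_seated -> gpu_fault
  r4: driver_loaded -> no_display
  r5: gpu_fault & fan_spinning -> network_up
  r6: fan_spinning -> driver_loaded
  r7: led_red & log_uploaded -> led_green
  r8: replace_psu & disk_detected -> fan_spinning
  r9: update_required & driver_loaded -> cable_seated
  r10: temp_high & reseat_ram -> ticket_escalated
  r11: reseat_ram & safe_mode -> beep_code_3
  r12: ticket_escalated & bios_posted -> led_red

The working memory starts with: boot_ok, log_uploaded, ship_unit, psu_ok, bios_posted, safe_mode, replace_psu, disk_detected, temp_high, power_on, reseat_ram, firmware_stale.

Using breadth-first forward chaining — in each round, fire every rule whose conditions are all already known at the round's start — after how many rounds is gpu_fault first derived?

Round 1: r1 [safe_mode & psu_ok & power_on -> overheat]; r8 [replace_psu & disk_detected -> fan_spinning]; r10 [temp_high & reseat_ram -> ticket_escalated]; r11 [reseat_ram & safe_mode -> beep_code_3]. Adds overheat, fan_spinning, ticket_escalated, beep_code_3.
Round 2: r2 [beep_code_3 & firmware_stale & overheat -> update_required]; r6 [fan_spinning -> driver_loaded]; r12 [ticket_escalated & bios_posted -> led_red]. Adds update_required, driver_loaded, led_red.
Round 3: r4 [driver_loaded -> no_display]; r7 [led_red & log_uploaded -> led_green]; r9 [update_required & driver_loaded -> cable_seated]. Adds no_display, led_green, cable_seated.
Round 4: r3 [led_green & cable_seated -> gpu_fault]. Adds gpu_fault.
gpu_fault first appears in round 4.

4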